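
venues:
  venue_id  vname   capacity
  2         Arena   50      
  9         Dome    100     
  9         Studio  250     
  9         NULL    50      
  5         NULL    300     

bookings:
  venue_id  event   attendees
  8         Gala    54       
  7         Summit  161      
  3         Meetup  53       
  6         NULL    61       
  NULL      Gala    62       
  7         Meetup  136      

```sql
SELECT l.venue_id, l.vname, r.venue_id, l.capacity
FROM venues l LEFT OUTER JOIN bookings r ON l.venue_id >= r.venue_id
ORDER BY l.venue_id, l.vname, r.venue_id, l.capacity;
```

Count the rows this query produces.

LEFT JOIN keeps every row from `venues`; unmatched rows get NULL for `bookings`'s columns.
Matching on l.venue_id >= r.venue_id. A NULL in a compared column never satisfies the condition.
- venue_id=2: no r row matches, row kept with r columns NULL.
- venue_id=9: 5 matching r row(s), so 5 row(s) emitted.
- venue_id=9: 5 matching r row(s), so 5 row(s) emitted.
- venue_id=9: 5 matching r row(s), so 5 row(s) emitted.
- venue_id=5: 1 matching r row(s), so 1 row(s) emitted.
Total: 16 matched + 1 padded = 17 rows.

17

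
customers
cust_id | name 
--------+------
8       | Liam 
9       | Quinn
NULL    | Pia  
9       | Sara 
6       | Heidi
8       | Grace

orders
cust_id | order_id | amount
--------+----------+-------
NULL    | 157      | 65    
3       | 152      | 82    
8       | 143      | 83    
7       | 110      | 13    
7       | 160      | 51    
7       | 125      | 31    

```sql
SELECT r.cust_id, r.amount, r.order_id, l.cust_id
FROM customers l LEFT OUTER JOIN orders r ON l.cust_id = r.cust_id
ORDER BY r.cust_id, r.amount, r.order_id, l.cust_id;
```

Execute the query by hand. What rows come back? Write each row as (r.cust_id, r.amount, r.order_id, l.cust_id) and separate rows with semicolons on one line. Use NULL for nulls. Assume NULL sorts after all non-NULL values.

LEFT JOIN keeps every row from `customers`; unmatched rows get NULL for `orders`'s columns.
Matching on l.cust_id = r.cust_id. A NULL in a compared column never satisfies the condition.
- l row (cust_id=8): matches 1 r row(s) → 1 output row(s).
- l row (cust_id=9): no match → kept, r columns NULL.
- l row (cust_id=NULL): no match → kept, r columns NULL.
- l row (cust_id=9): no match → kept, r columns NULL.
- l row (cust_id=6): no match → kept, r columns NULL.
- l row (cust_id=8): matches 1 r row(s) → 1 output row(s).
After projecting and ordering:
r.cust_id | r.amount | r.order_id | l.cust_id
8 | 83 | 143 | 8
8 | 83 | 143 | 8
NULL | NULL | NULL | 6
NULL | NULL | NULL | 9
NULL | NULL | NULL | 9
NULL | NULL | NULL | NULL

(8, 83, 143, 8); (8, 83, 143, 8); (NULL, NULL, NULL, 6); (NULL, NULL, NULL, 9); (NULL, NULL, NULL, 9); (NULL, NULL, NULL, NULL)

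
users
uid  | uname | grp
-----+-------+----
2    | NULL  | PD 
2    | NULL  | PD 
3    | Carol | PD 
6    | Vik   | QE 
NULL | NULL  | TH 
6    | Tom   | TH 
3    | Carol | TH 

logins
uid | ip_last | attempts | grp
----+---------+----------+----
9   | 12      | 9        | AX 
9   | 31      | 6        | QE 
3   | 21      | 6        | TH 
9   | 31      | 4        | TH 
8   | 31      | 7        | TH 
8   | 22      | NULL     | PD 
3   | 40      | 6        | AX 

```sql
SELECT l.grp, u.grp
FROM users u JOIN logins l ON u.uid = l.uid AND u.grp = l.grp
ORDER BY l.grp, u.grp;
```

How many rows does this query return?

INNER JOIN keeps only pairs where the ON condition holds.
Matching on u.uid = l.uid AND u.grp = l.grp. A NULL in a compared column never satisfies the condition.
Matched pairs: 1.
Total: 1 rows.

1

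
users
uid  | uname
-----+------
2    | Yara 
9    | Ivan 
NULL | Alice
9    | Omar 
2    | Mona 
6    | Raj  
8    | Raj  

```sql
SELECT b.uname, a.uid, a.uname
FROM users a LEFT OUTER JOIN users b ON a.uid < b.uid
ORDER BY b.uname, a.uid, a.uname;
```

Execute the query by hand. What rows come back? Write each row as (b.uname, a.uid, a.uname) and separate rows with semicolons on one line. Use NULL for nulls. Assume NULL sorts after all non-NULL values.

LEFT JOIN keeps every row from `users a`; unmatched rows get NULL for `users b`'s columns.
Matching on a.uid < b.uid. A NULL in a compared column never satisfies the condition.
- a[0] uid=2 → 4 match(es) in b → 4 row(s).
- a[1] uid=9 → no match; kept with NULLs on the b side.
- a[2] uid=NULL → no match; kept with NULLs on the b side.
- a[3] uid=9 → no match; kept with NULLs on the b side.
- a[4] uid=2 → 4 match(es) in b → 4 row(s).
- a[5] uid=6 → 3 match(es) in b → 3 row(s).
- a[6] uid=8 → 2 match(es) in b → 2 row(s).

(Ivan, 2, Mona); (Ivan, 2, Yara); (Ivan, 6, Raj); (Ivan, 8, Raj); (Omar, 2, Mona); (Omar, 2, Yara); (Omar, 6, Raj); (Omar, 8, Raj); (Raj, 2, Mona); (Raj, 2, Mona); (Raj, 2, Yara); (Raj, 2, Yara); (Raj, 6, Raj); (NULL, 9, Ivan); (NULL, 9, Omar); (NULL, NULL, Alice)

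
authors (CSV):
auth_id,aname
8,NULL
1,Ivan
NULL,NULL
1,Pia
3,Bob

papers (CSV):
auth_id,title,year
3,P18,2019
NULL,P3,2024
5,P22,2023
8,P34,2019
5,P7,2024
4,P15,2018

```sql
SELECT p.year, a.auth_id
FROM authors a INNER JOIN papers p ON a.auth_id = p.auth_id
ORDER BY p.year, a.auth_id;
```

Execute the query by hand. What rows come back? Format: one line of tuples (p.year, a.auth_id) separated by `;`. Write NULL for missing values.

(2019, 3); (2019, 8)

INNER JOIN keeps only pairs where the ON condition holds.
Matching on a.auth_id = p.auth_id. A NULL in a compared column never satisfies the condition.
Matched pairs: 2.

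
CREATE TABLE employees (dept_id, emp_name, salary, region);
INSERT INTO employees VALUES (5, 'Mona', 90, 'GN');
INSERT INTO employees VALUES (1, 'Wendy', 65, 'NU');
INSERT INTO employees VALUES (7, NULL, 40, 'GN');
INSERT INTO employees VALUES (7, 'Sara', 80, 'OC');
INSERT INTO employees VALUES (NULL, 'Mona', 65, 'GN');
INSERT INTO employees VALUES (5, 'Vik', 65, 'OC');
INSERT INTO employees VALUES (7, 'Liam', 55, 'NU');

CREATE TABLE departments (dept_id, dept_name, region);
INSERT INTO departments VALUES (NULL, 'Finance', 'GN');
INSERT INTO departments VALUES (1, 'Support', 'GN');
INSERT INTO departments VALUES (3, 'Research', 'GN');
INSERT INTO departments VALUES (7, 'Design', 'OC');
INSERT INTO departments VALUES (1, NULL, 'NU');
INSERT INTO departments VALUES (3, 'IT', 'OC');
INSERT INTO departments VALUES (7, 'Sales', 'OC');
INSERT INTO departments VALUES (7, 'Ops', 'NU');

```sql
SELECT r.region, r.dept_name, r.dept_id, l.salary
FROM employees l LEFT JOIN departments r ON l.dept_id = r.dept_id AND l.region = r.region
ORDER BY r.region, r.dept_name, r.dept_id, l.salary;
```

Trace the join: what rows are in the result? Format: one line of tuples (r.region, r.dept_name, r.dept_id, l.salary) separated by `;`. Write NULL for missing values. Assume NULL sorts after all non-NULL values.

(NU, Ops, 7, 55); (NU, NULL, 1, 65); (OC, Design, 7, 80); (OC, Sales, 7, 80); (NULL, NULL, NULL, 40); (NULL, NULL, NULL, 65); (NULL, NULL, NULL, 65); (NULL, NULL, NULL, 90)

LEFT JOIN keeps every row from `employees`; unmatched rows get NULL for `departments`'s columns.
Matching on l.dept_id = r.dept_id AND l.region = r.region. A NULL in a compared column never satisfies the condition.
- l[0] dept_id=5, region=GN → no match; kept with NULLs on the r side.
- l[1] dept_id=1, region=NU → 1 match(es) in r → 1 row(s).
- l[2] dept_id=7, region=GN → no match; kept with NULLs on the r side.
- l[3] dept_id=7, region=OC → 2 match(es) in r → 2 row(s).
- l[4] dept_id=NULL, region=GN → no match; kept with NULLs on the r side.
- l[5] dept_id=5, region=OC → no match; kept with NULLs on the r side.
- l[6] dept_id=7, region=NU → 1 match(es) in r → 1 row(s).
After projecting and ordering:
r.region | r.dept_name | r.dept_id | l.salary
NU | Ops | 7 | 55
NU | NULL | 1 | 65
OC | Design | 7 | 80
OC | Sales | 7 | 80
NULL | NULL | NULL | 40
NULL | NULL | NULL | 65
NULL | NULL | NULL | 65
NULL | NULL | NULL | 90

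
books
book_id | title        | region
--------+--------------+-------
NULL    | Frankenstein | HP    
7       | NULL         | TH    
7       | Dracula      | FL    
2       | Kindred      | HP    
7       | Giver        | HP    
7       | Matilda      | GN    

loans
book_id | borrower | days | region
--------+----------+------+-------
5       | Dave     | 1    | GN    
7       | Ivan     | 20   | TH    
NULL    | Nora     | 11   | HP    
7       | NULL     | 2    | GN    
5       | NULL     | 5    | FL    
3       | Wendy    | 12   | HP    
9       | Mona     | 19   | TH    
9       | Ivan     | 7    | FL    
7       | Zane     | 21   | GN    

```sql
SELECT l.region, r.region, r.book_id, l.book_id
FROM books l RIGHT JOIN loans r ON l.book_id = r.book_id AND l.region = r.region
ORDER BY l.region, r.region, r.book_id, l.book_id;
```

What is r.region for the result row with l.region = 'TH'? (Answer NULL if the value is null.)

RIGHT JOIN keeps every row from `loans`; unmatched rows get NULL for `books`'s columns.
Matching on l.book_id = r.book_id AND l.region = r.region. A NULL in a compared column never satisfies the condition.
Matched pairs: 3; unmatched r rows kept: 6.

TH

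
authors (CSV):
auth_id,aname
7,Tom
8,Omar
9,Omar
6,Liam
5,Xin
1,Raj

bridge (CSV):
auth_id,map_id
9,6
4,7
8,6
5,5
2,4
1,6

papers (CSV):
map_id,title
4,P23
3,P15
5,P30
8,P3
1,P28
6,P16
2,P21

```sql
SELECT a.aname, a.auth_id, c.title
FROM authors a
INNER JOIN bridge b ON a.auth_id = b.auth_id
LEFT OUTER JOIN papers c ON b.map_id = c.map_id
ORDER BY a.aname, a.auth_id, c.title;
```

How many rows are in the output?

4

Step 1 — a INNER JOIN b on auth_id → 4 row(s).
Then LEFT JOIN `papers c` on map_id: each of those 4 rows is kept; rows whose b.map_id has no match in c get NULL for c's columns.
Result: 4 row(s).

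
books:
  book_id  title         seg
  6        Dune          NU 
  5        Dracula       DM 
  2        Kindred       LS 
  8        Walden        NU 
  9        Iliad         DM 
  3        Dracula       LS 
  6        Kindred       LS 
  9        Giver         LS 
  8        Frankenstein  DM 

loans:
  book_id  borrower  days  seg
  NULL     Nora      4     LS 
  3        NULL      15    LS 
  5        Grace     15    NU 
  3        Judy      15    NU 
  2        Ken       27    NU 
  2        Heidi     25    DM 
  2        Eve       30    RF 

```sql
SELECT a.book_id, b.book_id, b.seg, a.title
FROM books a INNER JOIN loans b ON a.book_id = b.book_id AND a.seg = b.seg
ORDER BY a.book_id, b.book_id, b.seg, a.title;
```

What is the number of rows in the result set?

INNER JOIN keeps only pairs where the ON condition holds.
Matching on a.book_id = b.book_id AND a.seg = b.seg. A NULL in a compared column never satisfies the condition.
- book_id=6, seg=NU: no matching b row, dropped.
- book_id=5, seg=DM: no matching b row, dropped.
- book_id=2, seg=LS: no matching b row, dropped.
- book_id=8, seg=NU: no matching b row, dropped.
- book_id=9, seg=DM: no matching b row, dropped.
- book_id=3, seg=LS: 1 matching b row(s), so 1 row(s) emitted.
- book_id=6, seg=LS: no matching b row, dropped.
- book_id=9, seg=LS: no matching b row, dropped.
- book_id=8, seg=DM: no matching b row, dropped.
Total: 1 rows.

1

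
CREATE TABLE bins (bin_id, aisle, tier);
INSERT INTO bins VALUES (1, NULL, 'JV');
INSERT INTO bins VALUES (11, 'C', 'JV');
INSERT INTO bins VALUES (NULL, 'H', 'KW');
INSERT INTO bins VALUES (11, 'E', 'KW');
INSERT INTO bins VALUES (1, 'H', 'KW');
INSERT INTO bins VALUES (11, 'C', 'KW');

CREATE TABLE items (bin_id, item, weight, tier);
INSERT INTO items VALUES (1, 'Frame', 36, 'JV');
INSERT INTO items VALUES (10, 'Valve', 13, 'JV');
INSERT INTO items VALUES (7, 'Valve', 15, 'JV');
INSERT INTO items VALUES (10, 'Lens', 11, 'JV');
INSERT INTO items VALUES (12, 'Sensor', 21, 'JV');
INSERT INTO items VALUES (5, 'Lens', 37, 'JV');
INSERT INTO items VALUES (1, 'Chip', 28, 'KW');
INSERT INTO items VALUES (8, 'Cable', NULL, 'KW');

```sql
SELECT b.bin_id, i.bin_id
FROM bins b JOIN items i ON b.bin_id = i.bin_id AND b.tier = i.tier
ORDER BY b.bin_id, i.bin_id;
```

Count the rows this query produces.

2

INNER JOIN keeps only pairs where the ON condition holds.
Matching on b.bin_id = i.bin_id AND b.tier = i.tier. A NULL in a compared column never satisfies the condition.
- b row (bin_id=1, tier=JV): matches 1 i row(s) → 1 output row(s).
- b row (bin_id=11, tier=JV): no match → dropped.
- b row (bin_id=NULL, tier=KW): no match → dropped.
- b row (bin_id=11, tier=KW): no match → dropped.
- b row (bin_id=1, tier=KW): matches 1 i row(s) → 1 output row(s).
- b row (bin_id=11, tier=KW): no match → dropped.
Total: 2 rows.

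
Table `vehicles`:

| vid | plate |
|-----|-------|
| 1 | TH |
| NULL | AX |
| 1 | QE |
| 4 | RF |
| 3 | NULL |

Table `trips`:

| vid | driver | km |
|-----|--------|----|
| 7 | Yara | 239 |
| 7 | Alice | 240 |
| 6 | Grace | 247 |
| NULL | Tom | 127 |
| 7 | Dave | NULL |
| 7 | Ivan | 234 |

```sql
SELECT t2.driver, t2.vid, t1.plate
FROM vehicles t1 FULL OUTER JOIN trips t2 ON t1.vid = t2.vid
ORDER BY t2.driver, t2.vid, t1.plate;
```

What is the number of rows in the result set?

11

FULL OUTER JOIN keeps every row from both sides; unmatched rows get NULL for the other side's columns.
Matching on t1.vid = t2.vid. A NULL in a compared column never satisfies the condition.
- t1 (vid=1) has no partner → padded with NULL.
- t1 (vid=NULL) has no partner → padded with NULL.
- t1 (vid=1) has no partner → padded with NULL.
- t1 (vid=4) has no partner → padded with NULL.
- t1 (vid=3) has no partner → padded with NULL.
- 6 row(s) from t2 found no t1 partner → padded with NULL.
Total: 0 matched + 11 padded = 11 rows.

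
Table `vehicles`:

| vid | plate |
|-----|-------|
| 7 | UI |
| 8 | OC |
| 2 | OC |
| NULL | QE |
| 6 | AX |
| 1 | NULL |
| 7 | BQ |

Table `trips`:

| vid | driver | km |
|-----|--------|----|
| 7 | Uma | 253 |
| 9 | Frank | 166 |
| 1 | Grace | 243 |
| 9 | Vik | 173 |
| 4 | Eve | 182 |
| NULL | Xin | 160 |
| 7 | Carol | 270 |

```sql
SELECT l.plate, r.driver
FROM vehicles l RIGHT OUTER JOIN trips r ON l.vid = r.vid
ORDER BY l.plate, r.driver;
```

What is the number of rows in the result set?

RIGHT JOIN keeps every row from `trips`; unmatched rows get NULL for `vehicles`'s columns.
Matching on l.vid = r.vid. A NULL in a compared column never satisfies the condition.
- vid=7: 2 matching r row(s), so 2 row(s) emitted.
- vid=8: no matching r row.
- vid=2: no matching r row.
- vid=NULL: no matching r row.
- vid=6: no matching r row.
- vid=1: 1 matching r row(s), so 1 row(s) emitted.
- vid=7: 2 matching r row(s), so 2 row(s) emitted.
- plus 4 unmatched r row(s), each kept with NULL l columns.
Total: 5 matched + 4 padded = 9 rows.

9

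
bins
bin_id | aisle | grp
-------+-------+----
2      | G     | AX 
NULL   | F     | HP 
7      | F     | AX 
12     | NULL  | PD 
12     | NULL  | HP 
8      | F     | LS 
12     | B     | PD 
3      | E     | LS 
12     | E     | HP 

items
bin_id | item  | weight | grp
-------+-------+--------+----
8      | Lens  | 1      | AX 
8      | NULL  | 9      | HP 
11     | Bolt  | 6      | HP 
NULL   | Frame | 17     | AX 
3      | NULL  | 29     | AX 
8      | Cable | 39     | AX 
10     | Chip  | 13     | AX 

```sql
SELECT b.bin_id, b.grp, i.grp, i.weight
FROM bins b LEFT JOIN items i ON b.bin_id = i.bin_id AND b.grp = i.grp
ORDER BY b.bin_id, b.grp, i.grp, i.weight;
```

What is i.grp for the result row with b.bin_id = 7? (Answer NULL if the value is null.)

NULL

LEFT JOIN keeps every row from `bins`; unmatched rows get NULL for `items`'s columns.
Matching on b.bin_id = i.bin_id AND b.grp = i.grp. A NULL in a compared column never satisfies the condition.
Matched pairs: 0; unmatched b rows kept: 9.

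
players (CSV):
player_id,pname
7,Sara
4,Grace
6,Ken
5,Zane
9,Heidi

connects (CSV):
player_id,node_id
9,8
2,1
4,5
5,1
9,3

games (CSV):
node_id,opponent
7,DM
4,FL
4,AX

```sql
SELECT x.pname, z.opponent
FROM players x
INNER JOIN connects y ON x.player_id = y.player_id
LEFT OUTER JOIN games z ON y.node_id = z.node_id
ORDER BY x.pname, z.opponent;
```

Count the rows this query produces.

4

Step 1 — x INNER JOIN y on player_id → 4 row(s).
Then LEFT JOIN `games z` on node_id: each of those 4 rows is kept; rows whose y.node_id has no match in z get NULL for z's columns.
Result: 4 row(s).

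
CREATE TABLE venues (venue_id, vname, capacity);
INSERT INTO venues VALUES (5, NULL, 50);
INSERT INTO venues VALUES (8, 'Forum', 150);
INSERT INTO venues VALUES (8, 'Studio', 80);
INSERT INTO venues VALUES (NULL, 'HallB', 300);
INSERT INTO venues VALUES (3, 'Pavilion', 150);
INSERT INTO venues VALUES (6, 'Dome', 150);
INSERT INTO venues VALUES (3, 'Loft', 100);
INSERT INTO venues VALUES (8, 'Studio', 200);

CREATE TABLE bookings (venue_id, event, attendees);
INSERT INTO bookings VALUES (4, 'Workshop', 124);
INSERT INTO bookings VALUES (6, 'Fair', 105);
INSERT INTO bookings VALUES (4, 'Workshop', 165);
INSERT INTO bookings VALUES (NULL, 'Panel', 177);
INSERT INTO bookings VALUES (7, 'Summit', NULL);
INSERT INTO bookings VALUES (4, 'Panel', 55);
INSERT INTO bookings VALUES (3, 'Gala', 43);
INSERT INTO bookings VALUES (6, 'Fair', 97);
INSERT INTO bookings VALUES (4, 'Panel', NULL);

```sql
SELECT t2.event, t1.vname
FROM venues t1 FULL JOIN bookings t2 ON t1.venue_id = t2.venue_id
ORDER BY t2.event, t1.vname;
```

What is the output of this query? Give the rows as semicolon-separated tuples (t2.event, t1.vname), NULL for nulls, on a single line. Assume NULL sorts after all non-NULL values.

FULL OUTER JOIN keeps every row from both sides; unmatched rows get NULL for the other side's columns.
Matching on t1.venue_id = t2.venue_id. A NULL in a compared column never satisfies the condition.
- t1[0] venue_id=5 → no match; kept with NULLs on the t2 side.
- t1[1] venue_id=8 → no match; kept with NULLs on the t2 side.
- t1[2] venue_id=8 → no match; kept with NULLs on the t2 side.
- t1[3] venue_id=NULL → no match; kept with NULLs on the t2 side.
- t1[4] venue_id=3 → 1 match(es) in t2 → 1 row(s).
- t1[5] venue_id=6 → 2 match(es) in t2 → 2 row(s).
- t1[6] venue_id=3 → 1 match(es) in t2 → 1 row(s).
- t1[7] venue_id=8 → no match; kept with NULLs on the t2 side.
- 6 t2 row(s) had no t1 match → kept, t1 columns NULL.

(Fair, Dome); (Fair, Dome); (Gala, Loft); (Gala, Pavilion); (Panel, NULL); (Panel, NULL); (Panel, NULL); (Summit, NULL); (Workshop, NULL); (Workshop, NULL); (NULL, Forum); (NULL, HallB); (NULL, Studio); (NULL, Studio); (NULL, NULL)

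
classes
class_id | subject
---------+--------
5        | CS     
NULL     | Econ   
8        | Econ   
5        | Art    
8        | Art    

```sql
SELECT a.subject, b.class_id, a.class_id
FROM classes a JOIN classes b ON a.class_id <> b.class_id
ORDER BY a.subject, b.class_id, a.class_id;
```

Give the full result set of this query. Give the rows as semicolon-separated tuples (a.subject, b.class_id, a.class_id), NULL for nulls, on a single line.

(Art, 5, 8); (Art, 5, 8); (Art, 8, 5); (Art, 8, 5); (CS, 8, 5); (CS, 8, 5); (Econ, 5, 8); (Econ, 5, 8)

INNER JOIN keeps only pairs where the ON condition holds.
Matching on a.class_id <> b.class_id. A NULL in a compared column never satisfies the condition.
- a[0] class_id=5 → 2 match(es) in b → 2 row(s).
- a[1] class_id=NULL → no match; dropped.
- a[2] class_id=8 → 2 match(es) in b → 2 row(s).
- a[3] class_id=5 → 2 match(es) in b → 2 row(s).
- a[4] class_id=8 → 2 match(es) in b → 2 row(s).
After projecting and ordering:
a.subject | b.class_id | a.class_id
Art | 5 | 8
Art | 5 | 8
Art | 8 | 5
Art | 8 | 5
CS | 8 | 5
CS | 8 | 5
Econ | 5 | 8
Econ | 5 | 8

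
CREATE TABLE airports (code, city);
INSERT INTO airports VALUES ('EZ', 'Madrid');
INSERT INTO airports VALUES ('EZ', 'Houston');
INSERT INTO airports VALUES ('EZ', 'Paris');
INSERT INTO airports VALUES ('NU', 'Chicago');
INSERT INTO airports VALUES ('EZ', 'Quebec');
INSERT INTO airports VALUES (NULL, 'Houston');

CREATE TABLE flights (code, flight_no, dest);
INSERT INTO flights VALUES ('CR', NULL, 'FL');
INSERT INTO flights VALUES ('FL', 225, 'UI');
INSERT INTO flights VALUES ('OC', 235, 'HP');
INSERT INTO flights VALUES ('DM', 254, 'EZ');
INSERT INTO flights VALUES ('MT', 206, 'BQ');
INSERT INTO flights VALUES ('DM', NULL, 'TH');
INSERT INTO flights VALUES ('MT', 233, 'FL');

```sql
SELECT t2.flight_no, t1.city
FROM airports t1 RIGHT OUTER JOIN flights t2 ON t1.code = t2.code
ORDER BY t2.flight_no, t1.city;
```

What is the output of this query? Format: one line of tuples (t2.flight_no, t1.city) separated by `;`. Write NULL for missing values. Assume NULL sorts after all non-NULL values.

(206, NULL); (225, NULL); (233, NULL); (235, NULL); (254, NULL); (NULL, NULL); (NULL, NULL)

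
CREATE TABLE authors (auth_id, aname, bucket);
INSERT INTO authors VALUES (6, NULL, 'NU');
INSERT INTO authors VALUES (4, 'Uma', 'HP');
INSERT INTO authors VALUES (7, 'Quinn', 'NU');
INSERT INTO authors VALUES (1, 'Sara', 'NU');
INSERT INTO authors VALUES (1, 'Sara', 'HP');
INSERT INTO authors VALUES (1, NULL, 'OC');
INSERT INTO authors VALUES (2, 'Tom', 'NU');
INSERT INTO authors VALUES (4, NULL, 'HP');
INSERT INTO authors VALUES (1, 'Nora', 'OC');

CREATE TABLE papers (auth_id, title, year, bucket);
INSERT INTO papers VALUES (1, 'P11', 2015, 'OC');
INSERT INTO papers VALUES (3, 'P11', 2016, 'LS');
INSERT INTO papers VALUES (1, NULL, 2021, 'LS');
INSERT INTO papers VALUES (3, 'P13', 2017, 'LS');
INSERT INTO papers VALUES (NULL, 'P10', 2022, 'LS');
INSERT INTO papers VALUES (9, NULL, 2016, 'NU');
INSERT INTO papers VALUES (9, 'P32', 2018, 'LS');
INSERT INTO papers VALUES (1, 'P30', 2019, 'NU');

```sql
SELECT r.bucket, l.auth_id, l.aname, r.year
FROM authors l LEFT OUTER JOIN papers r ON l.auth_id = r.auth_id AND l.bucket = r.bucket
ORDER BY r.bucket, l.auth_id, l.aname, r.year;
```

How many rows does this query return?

9

LEFT JOIN keeps every row from `authors`; unmatched rows get NULL for `papers`'s columns.
Matching on l.auth_id = r.auth_id AND l.bucket = r.bucket. A NULL in a compared column never satisfies the condition.
Matched pairs: 3; unmatched l rows kept: 6.
Total: 3 matched + 6 padded = 9 rows.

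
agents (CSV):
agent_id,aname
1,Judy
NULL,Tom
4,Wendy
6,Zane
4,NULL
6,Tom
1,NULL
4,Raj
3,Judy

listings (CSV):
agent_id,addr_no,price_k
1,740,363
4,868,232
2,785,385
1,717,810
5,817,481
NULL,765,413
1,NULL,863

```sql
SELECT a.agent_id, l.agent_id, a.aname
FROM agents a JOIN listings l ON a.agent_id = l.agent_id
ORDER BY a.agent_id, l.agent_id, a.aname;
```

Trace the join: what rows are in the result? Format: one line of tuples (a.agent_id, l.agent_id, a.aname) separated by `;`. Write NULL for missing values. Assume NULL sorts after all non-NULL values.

(1, 1, Judy); (1, 1, Judy); (1, 1, Judy); (1, 1, NULL); (1, 1, NULL); (1, 1, NULL); (4, 4, Raj); (4, 4, Wendy); (4, 4, NULL)

INNER JOIN keeps only pairs where the ON condition holds.
Matching on a.agent_id = l.agent_id. A NULL in a compared column never satisfies the condition.
- a[0] agent_id=1 → 3 match(es) in l → 3 row(s).
- a[1] agent_id=NULL → no match; dropped.
- a[2] agent_id=4 → 1 match(es) in l → 1 row(s).
- a[3] agent_id=6 → no match; dropped.
- a[4] agent_id=4 → 1 match(es) in l → 1 row(s).
- a[5] agent_id=6 → no match; dropped.
- a[6] agent_id=1 → 3 match(es) in l → 3 row(s).
- a[7] agent_id=4 → 1 match(es) in l → 1 row(s).
- a[8] agent_id=3 → no match; dropped.
After projecting and ordering:
a.agent_id | l.agent_id | a.aname
1 | 1 | Judy
1 | 1 | Judy
1 | 1 | Judy
1 | 1 | NULL
1 | 1 | NULL
1 | 1 | NULL
4 | 4 | Raj
4 | 4 | Wendy
4 | 4 | NULL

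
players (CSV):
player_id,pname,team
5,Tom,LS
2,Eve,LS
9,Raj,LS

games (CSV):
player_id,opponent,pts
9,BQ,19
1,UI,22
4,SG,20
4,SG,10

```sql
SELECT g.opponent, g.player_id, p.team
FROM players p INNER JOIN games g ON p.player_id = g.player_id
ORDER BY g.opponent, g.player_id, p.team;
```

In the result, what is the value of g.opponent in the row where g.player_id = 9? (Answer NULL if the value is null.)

BQ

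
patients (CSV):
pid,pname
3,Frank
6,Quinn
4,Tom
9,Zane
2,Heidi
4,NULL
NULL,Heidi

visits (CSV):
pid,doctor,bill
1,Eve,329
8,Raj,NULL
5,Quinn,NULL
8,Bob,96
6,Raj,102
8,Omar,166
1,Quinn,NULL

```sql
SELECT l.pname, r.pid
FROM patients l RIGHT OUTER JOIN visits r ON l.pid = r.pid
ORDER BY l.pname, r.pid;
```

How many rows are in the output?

7

RIGHT JOIN keeps every row from `visits`; unmatched rows get NULL for `patients`'s columns.
Matching on l.pid = r.pid. A NULL in a compared column never satisfies the condition.
- l row (pid=3): no match.
- l row (pid=6): matches 1 r row(s) → 1 output row(s).
- l row (pid=4): no match.
- l row (pid=9): no match.
- l row (pid=2): no match.
- l row (pid=4): no match.
- l row (pid=NULL): no match.
- 6 row(s) from r found no l partner → padded with NULL.
Total: 1 matched + 6 padded = 7 rows.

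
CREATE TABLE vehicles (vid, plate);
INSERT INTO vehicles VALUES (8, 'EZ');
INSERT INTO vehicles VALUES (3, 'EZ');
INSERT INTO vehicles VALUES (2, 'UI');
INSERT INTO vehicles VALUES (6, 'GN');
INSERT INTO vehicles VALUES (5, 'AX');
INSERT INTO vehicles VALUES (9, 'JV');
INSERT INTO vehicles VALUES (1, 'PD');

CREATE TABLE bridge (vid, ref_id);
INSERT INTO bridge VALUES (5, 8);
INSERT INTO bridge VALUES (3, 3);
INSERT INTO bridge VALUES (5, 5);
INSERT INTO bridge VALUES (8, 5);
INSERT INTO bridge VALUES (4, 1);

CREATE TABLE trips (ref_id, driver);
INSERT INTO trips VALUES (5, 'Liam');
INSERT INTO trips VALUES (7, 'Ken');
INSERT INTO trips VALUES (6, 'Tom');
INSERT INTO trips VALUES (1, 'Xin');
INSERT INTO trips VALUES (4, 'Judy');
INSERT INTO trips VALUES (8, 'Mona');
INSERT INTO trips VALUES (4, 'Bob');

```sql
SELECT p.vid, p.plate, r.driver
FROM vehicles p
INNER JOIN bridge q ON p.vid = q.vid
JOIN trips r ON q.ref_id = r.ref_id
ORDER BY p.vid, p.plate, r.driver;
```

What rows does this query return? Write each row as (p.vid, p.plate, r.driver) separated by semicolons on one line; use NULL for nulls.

(5, AX, Liam); (5, AX, Mona); (8, EZ, Liam)

Joins associate left-to-right: vehicles INNER JOIN bridge on vid gives 4 intermediate row(s).
Then INNER JOIN `trips r` on ref_id: keep only rows whose q.ref_id appears in r.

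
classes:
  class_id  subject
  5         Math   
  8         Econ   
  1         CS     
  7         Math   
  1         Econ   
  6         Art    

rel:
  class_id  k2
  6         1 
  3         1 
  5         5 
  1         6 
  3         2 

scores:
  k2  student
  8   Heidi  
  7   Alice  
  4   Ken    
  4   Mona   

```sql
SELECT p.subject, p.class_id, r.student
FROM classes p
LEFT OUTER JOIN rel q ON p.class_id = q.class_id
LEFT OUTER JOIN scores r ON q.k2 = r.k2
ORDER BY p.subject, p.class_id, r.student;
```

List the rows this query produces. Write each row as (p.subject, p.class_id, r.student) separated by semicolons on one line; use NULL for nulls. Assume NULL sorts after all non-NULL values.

Joins associate left-to-right: classes LEFT JOIN rel on class_id gives 6 intermediate row(s).
Then LEFT JOIN `scores r` on k2: each of those 6 rows is kept; rows whose q.k2 has no match in r get NULL for r's columns.

(Art, 6, NULL); (CS, 1, NULL); (Econ, 1, NULL); (Econ, 8, NULL); (Math, 5, NULL); (Math, 7, NULL)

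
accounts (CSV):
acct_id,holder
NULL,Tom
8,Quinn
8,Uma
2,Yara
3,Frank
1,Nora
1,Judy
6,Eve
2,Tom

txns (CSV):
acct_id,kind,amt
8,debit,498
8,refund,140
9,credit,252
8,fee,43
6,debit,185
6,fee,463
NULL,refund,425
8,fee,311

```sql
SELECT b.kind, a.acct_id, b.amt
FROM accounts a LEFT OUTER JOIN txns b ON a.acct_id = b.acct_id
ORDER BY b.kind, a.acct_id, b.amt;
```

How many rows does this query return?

16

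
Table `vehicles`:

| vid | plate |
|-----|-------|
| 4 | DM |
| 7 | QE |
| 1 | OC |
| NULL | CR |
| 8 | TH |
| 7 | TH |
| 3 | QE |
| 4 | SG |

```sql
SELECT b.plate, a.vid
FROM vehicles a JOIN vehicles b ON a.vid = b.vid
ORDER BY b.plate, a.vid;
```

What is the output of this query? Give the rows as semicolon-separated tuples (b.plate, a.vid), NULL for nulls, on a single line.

(DM, 4); (DM, 4); (OC, 1); (QE, 3); (QE, 7); (QE, 7); (SG, 4); (SG, 4); (TH, 7); (TH, 7); (TH, 8)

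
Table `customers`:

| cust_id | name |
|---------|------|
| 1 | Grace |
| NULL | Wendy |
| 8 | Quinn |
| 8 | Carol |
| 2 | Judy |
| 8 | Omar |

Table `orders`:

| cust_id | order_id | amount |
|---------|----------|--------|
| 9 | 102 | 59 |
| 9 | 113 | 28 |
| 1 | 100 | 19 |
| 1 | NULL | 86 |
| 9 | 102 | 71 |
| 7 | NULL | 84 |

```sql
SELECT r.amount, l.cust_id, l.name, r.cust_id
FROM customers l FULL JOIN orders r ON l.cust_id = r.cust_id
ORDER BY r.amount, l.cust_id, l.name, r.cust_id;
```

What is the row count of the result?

FULL OUTER JOIN keeps every row from both sides; unmatched rows get NULL for the other side's columns.
Matching on l.cust_id = r.cust_id. A NULL in a compared column never satisfies the condition.
- l row (cust_id=1): matches 2 r row(s) → 2 output row(s).
- l row (cust_id=NULL): no match → kept, r columns NULL.
- l row (cust_id=8): no match → kept, r columns NULL.
- l row (cust_id=8): no match → kept, r columns NULL.
- l row (cust_id=2): no match → kept, r columns NULL.
- l row (cust_id=8): no match → kept, r columns NULL.
- 4 r row(s) had no l match → kept, l columns NULL.
Total: 2 matched + 9 padded = 11 rows.

11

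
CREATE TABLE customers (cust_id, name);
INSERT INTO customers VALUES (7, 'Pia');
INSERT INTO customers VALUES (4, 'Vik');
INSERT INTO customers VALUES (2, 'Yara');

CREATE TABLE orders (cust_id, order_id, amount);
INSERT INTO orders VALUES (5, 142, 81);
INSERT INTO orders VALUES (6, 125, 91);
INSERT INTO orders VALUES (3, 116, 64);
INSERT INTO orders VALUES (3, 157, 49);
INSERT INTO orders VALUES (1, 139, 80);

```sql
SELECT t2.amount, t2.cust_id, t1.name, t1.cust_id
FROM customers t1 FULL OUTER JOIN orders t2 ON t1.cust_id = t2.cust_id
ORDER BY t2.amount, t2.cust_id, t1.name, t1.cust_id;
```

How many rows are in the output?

8

FULL OUTER JOIN keeps every row from both sides; unmatched rows get NULL for the other side's columns.
Matching on t1.cust_id = t2.cust_id.
- t1 (cust_id=7) has no partner → padded with NULL.
- t1 (cust_id=4) has no partner → padded with NULL.
- t1 (cust_id=2) has no partner → padded with NULL.
- 5 t2 row(s) had no t1 match → kept, t1 columns NULL.
Total: 0 matched + 8 padded = 8 rows.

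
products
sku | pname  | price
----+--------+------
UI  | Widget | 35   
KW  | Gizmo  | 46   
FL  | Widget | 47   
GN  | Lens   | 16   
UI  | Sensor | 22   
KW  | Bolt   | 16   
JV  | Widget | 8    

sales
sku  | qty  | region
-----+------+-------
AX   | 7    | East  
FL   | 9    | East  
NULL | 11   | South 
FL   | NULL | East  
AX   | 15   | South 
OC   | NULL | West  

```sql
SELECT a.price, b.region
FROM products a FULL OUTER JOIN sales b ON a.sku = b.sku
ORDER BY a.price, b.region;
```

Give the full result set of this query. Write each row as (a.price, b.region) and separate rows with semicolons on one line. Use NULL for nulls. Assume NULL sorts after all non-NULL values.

FULL OUTER JOIN keeps every row from both sides; unmatched rows get NULL for the other side's columns.
Matching on a.sku = b.sku. A NULL in a compared column never satisfies the condition.
- a (sku=UI) has no partner → padded with NULL.
- a (sku=KW) has no partner → padded with NULL.
- a (sku=FL) pairs with 2 row(s) of b.
- a (sku=GN) has no partner → padded with NULL.
- a (sku=UI) has no partner → padded with NULL.
- a (sku=KW) has no partner → padded with NULL.
- a (sku=JV) has no partner → padded with NULL.
- 4 row(s) from b found no a partner → padded with NULL.

(8, NULL); (16, NULL); (16, NULL); (22, NULL); (35, NULL); (46, NULL); (47, East); (47, East); (NULL, East); (NULL, South); (NULL, South); (NULL, West)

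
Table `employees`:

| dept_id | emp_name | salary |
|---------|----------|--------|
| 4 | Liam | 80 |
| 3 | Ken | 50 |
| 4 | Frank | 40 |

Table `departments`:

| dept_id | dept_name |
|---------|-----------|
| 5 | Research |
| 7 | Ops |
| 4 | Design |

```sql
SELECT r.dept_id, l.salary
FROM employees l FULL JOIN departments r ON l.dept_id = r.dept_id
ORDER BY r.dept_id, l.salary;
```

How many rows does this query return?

5

FULL OUTER JOIN keeps every row from both sides; unmatched rows get NULL for the other side's columns.
Matching on l.dept_id = r.dept_id.
- dept_id=4: 1 matching r row(s), so 1 row(s) emitted.
- dept_id=3: no r row matches, row kept with r columns NULL.
- dept_id=4: 1 matching r row(s), so 1 row(s) emitted.
- 2 r row(s) had no l match → kept, l columns NULL.
Total: 2 matched + 3 padded = 5 rows.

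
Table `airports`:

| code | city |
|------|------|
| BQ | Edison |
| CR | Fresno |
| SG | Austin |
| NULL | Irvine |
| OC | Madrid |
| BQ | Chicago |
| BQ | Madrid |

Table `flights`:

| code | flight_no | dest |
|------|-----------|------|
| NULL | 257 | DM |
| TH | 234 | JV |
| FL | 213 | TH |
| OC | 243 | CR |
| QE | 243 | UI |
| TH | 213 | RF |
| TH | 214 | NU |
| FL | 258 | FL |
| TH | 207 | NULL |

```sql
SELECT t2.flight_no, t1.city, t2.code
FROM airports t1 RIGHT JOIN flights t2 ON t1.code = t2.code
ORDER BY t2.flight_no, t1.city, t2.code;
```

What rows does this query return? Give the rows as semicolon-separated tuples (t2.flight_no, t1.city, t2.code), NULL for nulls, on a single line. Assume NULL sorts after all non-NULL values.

(207, NULL, TH); (213, NULL, FL); (213, NULL, TH); (214, NULL, TH); (234, NULL, TH); (243, Madrid, OC); (243, NULL, QE); (257, NULL, NULL); (258, NULL, FL)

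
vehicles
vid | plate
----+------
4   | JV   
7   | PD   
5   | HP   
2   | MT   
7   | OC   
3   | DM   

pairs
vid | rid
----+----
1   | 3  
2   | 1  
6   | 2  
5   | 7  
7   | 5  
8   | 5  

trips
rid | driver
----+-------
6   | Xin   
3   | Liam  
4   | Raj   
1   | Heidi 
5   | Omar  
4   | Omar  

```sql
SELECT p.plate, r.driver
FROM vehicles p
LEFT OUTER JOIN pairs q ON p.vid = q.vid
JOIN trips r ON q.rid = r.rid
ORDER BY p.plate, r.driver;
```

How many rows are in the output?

3

Step 1 — p LEFT JOIN q on vid → 6 row(s).
Then INNER JOIN `trips r` on rid: keep only rows whose q.rid appears in r.
Result: 3 row(s).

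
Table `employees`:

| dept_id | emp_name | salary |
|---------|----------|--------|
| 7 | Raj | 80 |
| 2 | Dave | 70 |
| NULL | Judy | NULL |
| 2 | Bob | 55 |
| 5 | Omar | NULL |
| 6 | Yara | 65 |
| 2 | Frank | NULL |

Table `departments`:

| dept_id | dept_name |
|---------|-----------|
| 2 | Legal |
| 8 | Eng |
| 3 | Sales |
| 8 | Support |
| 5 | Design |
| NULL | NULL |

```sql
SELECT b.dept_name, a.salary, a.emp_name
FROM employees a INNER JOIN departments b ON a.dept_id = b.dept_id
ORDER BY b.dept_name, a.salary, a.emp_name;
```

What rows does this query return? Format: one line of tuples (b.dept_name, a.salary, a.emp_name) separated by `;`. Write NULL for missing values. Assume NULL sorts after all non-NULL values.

(Design, NULL, Omar); (Legal, 55, Bob); (Legal, 70, Dave); (Legal, NULL, Frank)

INNER JOIN keeps only pairs where the ON condition holds.
Matching on a.dept_id = b.dept_id. A NULL in a compared column never satisfies the condition.
- a row (dept_id=7): no match → dropped.
- a row (dept_id=2): matches 1 b row(s) → 1 output row(s).
- a row (dept_id=NULL): no match → dropped.
- a row (dept_id=2): matches 1 b row(s) → 1 output row(s).
- a row (dept_id=5): matches 1 b row(s) → 1 output row(s).
- a row (dept_id=6): no match → dropped.
- a row (dept_id=2): matches 1 b row(s) → 1 output row(s).
After projecting and ordering:
b.dept_name | a.salary | a.emp_name
Design | NULL | Omar
Legal | 55 | Bob
Legal | 70 | Dave
Legal | NULL | Frank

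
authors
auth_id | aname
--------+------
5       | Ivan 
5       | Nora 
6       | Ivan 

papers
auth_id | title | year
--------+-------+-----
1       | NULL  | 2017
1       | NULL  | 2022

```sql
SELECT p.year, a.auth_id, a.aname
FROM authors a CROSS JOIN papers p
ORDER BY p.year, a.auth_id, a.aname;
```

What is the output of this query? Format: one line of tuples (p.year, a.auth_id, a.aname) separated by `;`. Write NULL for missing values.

CROSS JOIN pairs every row of `authors` with every row of `papers`: 3 × 2 = 6 rows.
After projecting and ordering:
p.year | a.auth_id | a.aname
2017 | 5 | Ivan
2017 | 5 | Nora
2017 | 6 | Ivan
2022 | 5 | Ivan
2022 | 5 | Nora
2022 | 6 | Ivan

(2017, 5, Ivan); (2017, 5, Nora); (2017, 6, Ivan); (2022, 5, Ivan); (2022, 5, Nora); (2022, 6, Ivan)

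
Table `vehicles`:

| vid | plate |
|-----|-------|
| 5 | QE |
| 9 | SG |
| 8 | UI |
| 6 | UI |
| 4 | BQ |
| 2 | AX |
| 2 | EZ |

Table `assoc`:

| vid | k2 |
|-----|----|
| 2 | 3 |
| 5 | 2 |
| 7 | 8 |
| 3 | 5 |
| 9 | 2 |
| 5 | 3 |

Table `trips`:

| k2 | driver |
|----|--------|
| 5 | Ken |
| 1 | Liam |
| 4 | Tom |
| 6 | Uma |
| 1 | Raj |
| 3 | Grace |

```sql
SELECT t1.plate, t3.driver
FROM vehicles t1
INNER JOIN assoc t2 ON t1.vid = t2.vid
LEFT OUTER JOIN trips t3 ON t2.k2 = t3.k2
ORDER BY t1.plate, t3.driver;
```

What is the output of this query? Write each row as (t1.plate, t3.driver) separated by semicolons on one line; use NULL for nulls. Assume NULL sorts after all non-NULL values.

Step 1 — t1 INNER JOIN t2 on vid → 5 row(s).
Then LEFT JOIN `trips t3` on k2: each of those 5 rows is kept; rows whose t2.k2 has no match in t3 get NULL for t3's columns.

(AX, Grace); (EZ, Grace); (QE, Grace); (QE, NULL); (SG, NULL)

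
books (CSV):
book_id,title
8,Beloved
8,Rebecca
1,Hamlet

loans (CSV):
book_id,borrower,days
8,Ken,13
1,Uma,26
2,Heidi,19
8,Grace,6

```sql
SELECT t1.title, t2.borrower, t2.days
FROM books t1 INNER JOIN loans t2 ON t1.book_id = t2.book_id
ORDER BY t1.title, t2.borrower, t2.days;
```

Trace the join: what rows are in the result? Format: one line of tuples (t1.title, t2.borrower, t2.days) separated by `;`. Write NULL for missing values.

INNER JOIN keeps only pairs where the ON condition holds.
Matching on t1.book_id = t2.book_id.
Matched pairs: 5.

(Beloved, Grace, 6); (Beloved, Ken, 13); (Hamlet, Uma, 26); (Rebecca, Grace, 6); (Rebecca, Ken, 13)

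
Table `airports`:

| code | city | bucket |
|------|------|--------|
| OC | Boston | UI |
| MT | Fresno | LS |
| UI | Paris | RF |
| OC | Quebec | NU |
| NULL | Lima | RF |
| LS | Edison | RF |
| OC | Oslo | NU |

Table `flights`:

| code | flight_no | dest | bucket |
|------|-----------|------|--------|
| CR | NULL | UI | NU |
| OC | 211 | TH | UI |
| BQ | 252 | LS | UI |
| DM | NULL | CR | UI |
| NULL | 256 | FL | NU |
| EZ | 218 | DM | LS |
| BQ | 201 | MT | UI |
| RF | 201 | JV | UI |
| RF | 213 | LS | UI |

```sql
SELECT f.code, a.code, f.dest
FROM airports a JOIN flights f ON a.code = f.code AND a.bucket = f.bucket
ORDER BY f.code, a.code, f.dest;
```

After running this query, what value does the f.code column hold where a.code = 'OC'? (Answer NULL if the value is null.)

INNER JOIN keeps only pairs where the ON condition holds.
Matching on a.code = f.code AND a.bucket = f.bucket. A NULL in a compared column never satisfies the condition.
- a[0] code=OC, bucket=UI → 1 match(es) in f → 1 row(s).
- a[1] code=MT, bucket=LS → no match; dropped.
- a[2] code=UI, bucket=RF → no match; dropped.
- a[3] code=OC, bucket=NU → no match; dropped.
- a[4] code=NULL, bucket=RF → no match; dropped.
- a[5] code=LS, bucket=RF → no match; dropped.
- a[6] code=OC, bucket=NU → no match; dropped.

OC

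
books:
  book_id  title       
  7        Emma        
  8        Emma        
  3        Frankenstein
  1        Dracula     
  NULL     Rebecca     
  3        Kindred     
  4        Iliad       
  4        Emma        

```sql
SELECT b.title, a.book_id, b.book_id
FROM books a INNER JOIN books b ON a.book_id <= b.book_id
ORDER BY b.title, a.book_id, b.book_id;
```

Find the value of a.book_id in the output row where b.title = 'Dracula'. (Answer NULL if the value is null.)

1

INNER JOIN keeps only pairs where the ON condition holds.
Matching on a.book_id <= b.book_id. A NULL in a compared column never satisfies the condition.
Matched pairs: 30.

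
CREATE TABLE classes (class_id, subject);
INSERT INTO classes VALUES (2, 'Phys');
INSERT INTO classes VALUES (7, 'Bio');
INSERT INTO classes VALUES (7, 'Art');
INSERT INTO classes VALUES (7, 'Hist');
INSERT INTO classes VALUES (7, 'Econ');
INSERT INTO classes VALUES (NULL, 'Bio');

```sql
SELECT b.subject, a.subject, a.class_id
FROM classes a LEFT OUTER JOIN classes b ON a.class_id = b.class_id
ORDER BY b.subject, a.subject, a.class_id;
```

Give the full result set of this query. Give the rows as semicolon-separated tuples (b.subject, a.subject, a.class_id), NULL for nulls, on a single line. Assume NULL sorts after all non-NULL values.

LEFT JOIN keeps every row from `classes a`; unmatched rows get NULL for `classes b`'s columns.
Matching on a.class_id = b.class_id. A NULL in a compared column never satisfies the condition.
- a[0] class_id=2 → 1 match(es) in b → 1 row(s).
- a[1] class_id=7 → 4 match(es) in b → 4 row(s).
- a[2] class_id=7 → 4 match(es) in b → 4 row(s).
- a[3] class_id=7 → 4 match(es) in b → 4 row(s).
- a[4] class_id=7 → 4 match(es) in b → 4 row(s).
- a[5] class_id=NULL → no match; kept with NULLs on the b side.

(Art, Art, 7); (Art, Bio, 7); (Art, Econ, 7); (Art, Hist, 7); (Bio, Art, 7); (Bio, Bio, 7); (Bio, Econ, 7); (Bio, Hist, 7); (Econ, Art, 7); (Econ, Bio, 7); (Econ, Econ, 7); (Econ, Hist, 7); (Hist, Art, 7); (Hist, Bio, 7); (Hist, Econ, 7); (Hist, Hist, 7); (Phys, Phys, 2); (NULL, Bio, NULL)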